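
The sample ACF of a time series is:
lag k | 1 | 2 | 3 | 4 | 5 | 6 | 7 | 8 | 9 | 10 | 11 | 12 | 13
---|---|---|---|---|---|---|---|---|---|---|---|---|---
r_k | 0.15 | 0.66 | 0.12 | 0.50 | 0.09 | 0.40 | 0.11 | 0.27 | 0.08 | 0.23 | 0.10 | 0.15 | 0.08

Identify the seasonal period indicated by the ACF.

The largest autocorrelation is r_2 = 0.66, with weaker echoes at lags 4 (0.50), 6 (0.40), 8 (0.27) and 10 (0.23); the remaining lags stay at or below 0.15.
The dominant spike at lag 2 indicates a seasonal period of 2.

2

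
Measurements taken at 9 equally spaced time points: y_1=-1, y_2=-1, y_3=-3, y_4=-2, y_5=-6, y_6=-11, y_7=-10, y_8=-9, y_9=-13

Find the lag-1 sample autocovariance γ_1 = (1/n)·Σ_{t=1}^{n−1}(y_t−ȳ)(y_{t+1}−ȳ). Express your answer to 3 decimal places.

11.661

Mean ȳ = (-1 − 1 − 3 − 2 − 6 − 11 − 10 − 9 − 13)/9 = -6.2222
Σ_{t=1}^{8}(y_t−ȳ)(y_{t+1}−ȳ) = 104.9506
γ_1 = 104.9506 / 9 = 11.661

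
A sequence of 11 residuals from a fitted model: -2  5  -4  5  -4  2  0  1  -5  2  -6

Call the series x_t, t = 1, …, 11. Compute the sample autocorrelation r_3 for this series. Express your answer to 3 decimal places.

Mean x̄ = (-2 + 5 − 4 + 5 − 4 + 2 + 0 + 1 − 5 + 2 − 6)/11 = -0.5455
Numerator Σ_{t=1}^{8}(x_t−x̄)(x_{t+3}−x̄) = -56.7107
Denominator Σ(x_t−x̄)² = 152.7273
r_3 = -56.7107 / 152.7273 = -0.371

-0.371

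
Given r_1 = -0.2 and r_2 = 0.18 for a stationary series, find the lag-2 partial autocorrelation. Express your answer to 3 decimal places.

0.146

φ_{22} = (r_2 − r_1²) / (1 − r_1²)
r_1² = (-0.2)² = 0.04
Numerator = 0.18 − 0.0400 = 0.1400; denominator = 1 − 0.0400 = 0.9600
φ_{22} = 0.1400 / 0.9600 = 0.146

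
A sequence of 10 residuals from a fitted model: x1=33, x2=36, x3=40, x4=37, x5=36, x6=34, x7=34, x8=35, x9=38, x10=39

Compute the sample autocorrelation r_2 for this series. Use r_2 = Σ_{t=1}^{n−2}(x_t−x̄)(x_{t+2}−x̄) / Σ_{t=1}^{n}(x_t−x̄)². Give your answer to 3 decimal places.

-0.401

Mean x̄ = (33 + 36 + 40 + 37 + 36 + 34 + 34 + 35 + 38 + 39)/10 = 36.2000
Numerator Σ_{t=1}^{8}(x_t−x̄)(x_{t+2}−x̄) = -19.0800
Denominator Σ(x_t−x̄)² = 47.6000
r_2 = -19.0800 / 47.6000 = -0.401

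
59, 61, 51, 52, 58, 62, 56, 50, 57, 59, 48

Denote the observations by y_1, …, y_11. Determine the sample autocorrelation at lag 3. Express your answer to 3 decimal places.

0.041

Mean ȳ = (59 + 61 + 51 + 52 + 58 + 62 + 56 + 50 + 57 + 59 + 48)/11 = 55.7273
Numerator Σ_{t=1}^{8}(y_t−ȳ)(y_{t+3}−ȳ) = 9.2314
Denominator Σ(y_t−ȳ)² = 224.1818
r_3 = 9.2314 / 224.1818 = 0.041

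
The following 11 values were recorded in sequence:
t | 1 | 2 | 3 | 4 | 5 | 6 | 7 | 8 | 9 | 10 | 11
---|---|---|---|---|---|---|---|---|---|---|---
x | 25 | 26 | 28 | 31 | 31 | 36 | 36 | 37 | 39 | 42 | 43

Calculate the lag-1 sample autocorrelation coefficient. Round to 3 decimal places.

Mean x̄ = (25 + 26 + 28 + 31 + 31 + 36 + 36 + 37 + 39 + 42 + 43)/11 = 34.0000
Numerator Σ_{t=1}^{10}(x_t−x̄)(x_{t+1}−x̄) = 278.0000
Denominator Σ(x_t−x̄)² = 386.0000
r_1 = 278.0000 / 386.0000 = 0.720

0.720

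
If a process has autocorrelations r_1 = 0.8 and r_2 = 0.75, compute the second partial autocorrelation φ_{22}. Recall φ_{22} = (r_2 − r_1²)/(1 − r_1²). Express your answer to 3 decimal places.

φ_{22} = (r_2 − r_1²) / (1 − r_1²)
r_1² = (0.8)² = 0.64
Numerator = 0.75 − 0.6400 = 0.1100; denominator = 1 − 0.6400 = 0.3600
φ_{22} = 0.1100 / 0.3600 = 0.306

0.306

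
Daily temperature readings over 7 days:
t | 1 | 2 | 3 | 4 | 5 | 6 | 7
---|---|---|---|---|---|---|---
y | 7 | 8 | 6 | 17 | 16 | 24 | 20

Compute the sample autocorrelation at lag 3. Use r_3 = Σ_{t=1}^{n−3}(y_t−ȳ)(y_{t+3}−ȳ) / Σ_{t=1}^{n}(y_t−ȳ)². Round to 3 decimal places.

-0.319

Mean ȳ = (7 + 8 + 6 + 17 + 16 + 24 + 20)/7 = 14.0000
Deviations from mean: -7.0000, -6.0000, -8.0000, 3.0000, 2.0000, 10.0000, 6.0000
Σ(y_t−ȳ)(y_{t+3}−ȳ) = (-21.0000) + (-12.0000) + (-80.0000) + (18.0000) = -95.0000
Denominator Σ(y_t−ȳ)² = 298.0000
r_3 = -95.0000 / 298.0000 = -0.319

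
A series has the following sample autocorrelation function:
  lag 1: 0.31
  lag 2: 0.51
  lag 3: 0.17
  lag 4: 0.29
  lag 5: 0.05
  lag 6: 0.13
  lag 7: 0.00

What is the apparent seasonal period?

The largest autocorrelation is r_2 = 0.51; the remaining lags stay at or below 0.31.
The dominant spike at lag 2 indicates a seasonal period of 2.

2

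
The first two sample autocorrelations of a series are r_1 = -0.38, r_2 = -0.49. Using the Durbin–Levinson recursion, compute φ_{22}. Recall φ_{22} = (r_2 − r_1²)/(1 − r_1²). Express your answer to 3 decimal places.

φ_{22} = (r_2 − r_1²) / (1 − r_1²)
r_1² = (-0.38)² = 0.1444
Numerator = -0.49 − 0.1444 = -0.6344; denominator = 1 − 0.1444 = 0.8556
φ_{22} = -0.6344 / 0.8556 = -0.741

-0.741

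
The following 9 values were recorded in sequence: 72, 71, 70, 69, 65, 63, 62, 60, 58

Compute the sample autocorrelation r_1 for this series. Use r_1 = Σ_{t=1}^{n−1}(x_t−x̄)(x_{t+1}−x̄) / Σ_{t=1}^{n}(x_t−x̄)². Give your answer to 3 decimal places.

0.689

Mean x̄ = (72 + 71 + 70 + 69 + 65 + 63 + 62 + 60 + 58)/9 = 65.5556
Numerator Σ_{t=1}^{8}(x_t−x̄)(x_{t+1}−x̄) = 144.9136
Denominator Σ(x_t−x̄)² = 210.2222
r_1 = 144.9136 / 210.2222 = 0.689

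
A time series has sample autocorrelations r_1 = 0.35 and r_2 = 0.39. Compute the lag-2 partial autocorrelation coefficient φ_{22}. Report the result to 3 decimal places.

φ_{22} = (r_2 − r_1²) / (1 − r_1²)
r_1² = (0.35)² = 0.1225
Numerator = 0.39 − 0.1225 = 0.2675; denominator = 1 − 0.1225 = 0.8775
φ_{22} = 0.2675 / 0.8775 = 0.305

0.305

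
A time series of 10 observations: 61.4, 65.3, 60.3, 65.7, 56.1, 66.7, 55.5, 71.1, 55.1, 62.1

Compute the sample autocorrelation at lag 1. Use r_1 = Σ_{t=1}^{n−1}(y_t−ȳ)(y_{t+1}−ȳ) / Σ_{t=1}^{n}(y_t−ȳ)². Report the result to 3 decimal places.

-0.842

Mean ȳ = (61.4 + 65.3 + 60.3 + 65.7 + 56.1 + 66.7 + 55.5 + 71.1 + 55.1 + 62.1)/10 = 61.9300
Numerator Σ_{t=1}^{9}(y_t−ȳ)(y_{t+1}−ȳ) = -216.6389
Denominator Σ(y_t−ȳ)² = 257.3610
r_1 = -216.6389 / 257.3610 = -0.842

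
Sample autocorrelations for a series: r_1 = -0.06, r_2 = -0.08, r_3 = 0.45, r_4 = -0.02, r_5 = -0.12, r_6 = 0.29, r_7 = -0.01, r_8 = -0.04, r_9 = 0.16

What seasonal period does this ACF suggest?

3

The largest autocorrelation is r_3 = 0.45, with weaker echoes at lags 6 (0.29) and 9 (0.16); the remaining lags stay at or below -0.01.
The dominant spike at lag 3 indicates a seasonal period of 3.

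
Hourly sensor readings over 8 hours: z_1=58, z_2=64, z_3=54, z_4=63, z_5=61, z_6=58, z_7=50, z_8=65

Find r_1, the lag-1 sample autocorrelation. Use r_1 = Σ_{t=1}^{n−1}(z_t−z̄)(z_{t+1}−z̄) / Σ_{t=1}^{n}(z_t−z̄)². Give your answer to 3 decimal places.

-0.469

Mean z̄ = (58 + 64 + 54 + 63 + 61 + 58 + 50 + 65)/8 = 59.1250
Deviations from mean: -1.1250, 4.8750, -5.1250, 3.8750, 1.8750, -1.1250, -9.1250, 5.8750
Numerator Σ_{t=1}^{7}(z_t−z̄)(z_{t+1}−z̄) = -88.5156
Denominator Σ(z_t−z̄)² = 188.8750
r_1 = -88.5156 / 188.8750 = -0.469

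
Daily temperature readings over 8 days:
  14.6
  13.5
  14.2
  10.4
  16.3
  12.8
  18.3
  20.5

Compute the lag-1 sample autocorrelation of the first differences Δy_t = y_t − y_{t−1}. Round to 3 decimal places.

-0.626

First differences Δy: -1.1, 0.7, -3.8, 5.9, -3.5, 5.5, 2.2
Mean of differences = 0.8429
Numerator Σ(Δy_t−Δȳ)(Δy_{t+1}−Δȳ) = -58.4061
Denominator Σ(Δy_t−Δȳ)² = 93.3171
r_1(Δy) = -58.4061 / 93.3171 = -0.626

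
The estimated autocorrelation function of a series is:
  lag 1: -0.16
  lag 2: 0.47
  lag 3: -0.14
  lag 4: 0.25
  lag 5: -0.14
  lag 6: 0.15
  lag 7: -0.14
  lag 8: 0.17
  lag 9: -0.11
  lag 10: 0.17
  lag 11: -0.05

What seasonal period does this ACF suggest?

2

The largest autocorrelation is r_2 = 0.47, with weaker echoes at lags 4 (0.25), 6 (0.15), 8 (0.17) and 10 (0.17); the remaining lags stay at or below -0.05.
The dominant spike at lag 2 indicates a seasonal period of 2.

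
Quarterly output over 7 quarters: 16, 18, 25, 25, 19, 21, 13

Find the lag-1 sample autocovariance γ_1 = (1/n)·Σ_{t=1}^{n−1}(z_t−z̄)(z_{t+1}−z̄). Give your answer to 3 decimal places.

Mean z̄ = (16 + 18 + 25 + 25 + 19 + 21 + 13)/7 = 19.5714
Σ_{t=1}^{6}(z_t−z̄)(z_{t+1}−z̄) = 13.2449
γ_1 = 13.2449 / 7 = 1.892

1.892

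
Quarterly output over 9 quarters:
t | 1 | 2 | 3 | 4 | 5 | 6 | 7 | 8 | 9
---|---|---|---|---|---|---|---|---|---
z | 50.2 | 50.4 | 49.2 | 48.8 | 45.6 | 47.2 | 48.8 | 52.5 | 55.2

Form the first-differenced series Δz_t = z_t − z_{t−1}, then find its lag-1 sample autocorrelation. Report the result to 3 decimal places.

First differences Δz: 0.2, -1.2, -0.4, -3.2, 1.6, 1.6, 3.7, 2.7
Mean of differences = 0.6250
Numerator Σ(Δz_t−Δz̄)(Δz_{t+1}−Δz̄) = 13.1669
Denominator Σ(Δz_t−Δz̄)² = 34.8550
r_1(Δz) = 13.1669 / 34.8550 = 0.378

0.378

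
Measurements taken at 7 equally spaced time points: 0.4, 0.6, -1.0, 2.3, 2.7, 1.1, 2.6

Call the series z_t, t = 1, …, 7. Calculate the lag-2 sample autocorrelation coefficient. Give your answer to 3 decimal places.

Mean z̄ = (0.4 + 0.6 − 1.0 + 2.3 + 2.7 + 1.1 + 2.6)/7 = 1.2429
Numerator Σ_{t=1}^{5}(z_t−z̄)(z_{t+2}−z̄) = -0.2308
Denominator Σ(z_t−z̄)² = 11.2571
r_2 = -0.2308 / 11.2571 = -0.021

-0.021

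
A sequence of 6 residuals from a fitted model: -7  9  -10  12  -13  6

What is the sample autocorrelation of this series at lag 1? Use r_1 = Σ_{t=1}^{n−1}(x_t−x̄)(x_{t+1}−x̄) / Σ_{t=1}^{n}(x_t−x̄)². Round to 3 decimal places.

-0.880

Mean x̄ = (-7 + 9 − 10 + 12 − 13 + 6)/6 = -0.5000
Σ(x_t−x̄)(x_{t+1}−x̄) = (-61.7500) + (-90.2500) + (-118.7500) + (-156.2500) + (-81.2500) = -508.2500
Denominator Σ(x_t−x̄)² = 577.5000
r_1 = -508.2500 / 577.5000 = -0.880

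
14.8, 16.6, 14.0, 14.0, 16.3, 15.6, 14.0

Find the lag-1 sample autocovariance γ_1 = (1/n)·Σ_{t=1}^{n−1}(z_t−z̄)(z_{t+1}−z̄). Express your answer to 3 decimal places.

Mean z̄ = (14.8 + 16.6 + 14.0 + 14.0 + 16.3 + 15.6 + 14.0)/7 = 15.0429
Σ_{t=1}^{6}(z_t−z̄)(z_{t+1}−z̄) = -2.1061
γ_1 = -2.1061 / 7 = -0.301

-0.301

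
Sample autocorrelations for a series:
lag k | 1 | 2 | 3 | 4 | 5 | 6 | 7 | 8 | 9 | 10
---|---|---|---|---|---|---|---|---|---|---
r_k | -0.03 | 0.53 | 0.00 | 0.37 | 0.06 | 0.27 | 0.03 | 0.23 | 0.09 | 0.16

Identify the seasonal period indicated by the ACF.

2

The largest autocorrelation is r_2 = 0.53, with weaker echoes at lags 4 (0.37), 6 (0.27), 8 (0.23) and 10 (0.16); the remaining lags stay at or below 0.09.
The dominant spike at lag 2 indicates a seasonal period of 2.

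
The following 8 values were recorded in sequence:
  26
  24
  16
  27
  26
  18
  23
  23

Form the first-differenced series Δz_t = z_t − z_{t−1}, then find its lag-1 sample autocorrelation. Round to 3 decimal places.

-0.416

First differences Δz: -2, -8, 11, -1, -8, 5, 0
Mean of differences = -0.4286
Numerator Σ(Δz_t−Δz̄)(Δz_{t+1}−Δz̄) = -115.6122
Denominator Σ(Δz_t−Δz̄)² = 277.7143
r_1(Δz) = -115.6122 / 277.7143 = -0.416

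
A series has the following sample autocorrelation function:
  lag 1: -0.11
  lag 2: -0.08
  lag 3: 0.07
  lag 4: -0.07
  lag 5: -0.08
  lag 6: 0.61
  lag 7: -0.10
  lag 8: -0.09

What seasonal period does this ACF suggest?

6

The largest autocorrelation is r_6 = 0.61; the remaining lags stay at or below 0.07.
The dominant spike at lag 6 indicates a seasonal period of 6.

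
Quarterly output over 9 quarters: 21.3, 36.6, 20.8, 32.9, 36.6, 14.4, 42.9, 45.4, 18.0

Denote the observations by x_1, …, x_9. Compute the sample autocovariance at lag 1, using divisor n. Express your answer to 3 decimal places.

Mean x̄ = (21.3 + 36.6 + 20.8 + 32.9 + 36.6 + 14.4 + 42.9 + 45.4 + 18.0)/9 = 29.8778
Σ_{t=1}^{8}(x_t−x̄)(x_{t+1}−x̄) = -413.6394
γ_1 = -413.6394 / 9 = -45.960

-45.960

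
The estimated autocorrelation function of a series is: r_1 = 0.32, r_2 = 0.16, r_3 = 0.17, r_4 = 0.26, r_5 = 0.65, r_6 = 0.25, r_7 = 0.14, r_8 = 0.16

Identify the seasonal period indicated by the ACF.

The largest autocorrelation is r_5 = 0.65; the remaining lags stay at or below 0.32. The elevated value at lag 1 (0.32), dropping to 0.16 at lag 2, reflects decaying short-term dependence rather than seasonality.
The dominant spike at lag 5 indicates a seasonal period of 5.

5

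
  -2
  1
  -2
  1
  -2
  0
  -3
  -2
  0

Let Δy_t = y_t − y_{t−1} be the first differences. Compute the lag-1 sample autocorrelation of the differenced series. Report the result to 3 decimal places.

-0.735

First differences Δy: 3, -3, 3, -3, 2, -3, 1, 2
Mean of differences = 0.2500
Numerator Σ(Δy_t−Δȳ)(Δy_{t+1}−Δȳ) = -39.3125
Denominator Σ(Δy_t−Δȳ)² = 53.5000
r_1(Δy) = -39.3125 / 53.5000 = -0.735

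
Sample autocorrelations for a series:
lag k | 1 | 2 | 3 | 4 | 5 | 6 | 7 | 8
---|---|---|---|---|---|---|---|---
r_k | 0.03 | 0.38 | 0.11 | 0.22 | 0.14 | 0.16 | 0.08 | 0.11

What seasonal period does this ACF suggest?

The largest autocorrelation is r_2 = 0.38, with weaker echoes at lags 4 (0.22) and 6 (0.16); the remaining lags stay at or below 0.14.
The dominant spike at lag 2 indicates a seasonal period of 2.

2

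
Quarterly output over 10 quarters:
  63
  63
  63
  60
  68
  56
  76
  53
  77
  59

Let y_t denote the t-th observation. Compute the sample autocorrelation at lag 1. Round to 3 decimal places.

Mean ȳ = (63 + 63 + 63 + 60 + 68 + 56 + 76 + 53 + 77 + 59)/10 = 63.8000
Numerator Σ_{t=1}^{9}(y_t−ȳ)(y_{t+1}−ȳ) = -477.2400
Denominator Σ(y_t−ȳ)² = 557.6000
r_1 = -477.2400 / 557.6000 = -0.856

-0.856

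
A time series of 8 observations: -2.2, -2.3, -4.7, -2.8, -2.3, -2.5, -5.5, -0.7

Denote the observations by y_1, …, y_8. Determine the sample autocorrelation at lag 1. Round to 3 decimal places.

-0.446

Mean ȳ = (-2.2 − 2.3 − 4.7 − 2.8 − 2.3 − 2.5 − 5.5 − 0.7)/8 = -2.8750
Deviations from mean: 0.6750, 0.5750, -1.8250, 0.0750, 0.5750, 0.3750, -2.6250, 2.1750
Numerator Σ_{t=1}^{7}(y_t−ȳ)(y_{t+1}−ȳ) = -7.2331
Denominator Σ(y_t−ȳ)² = 16.2150
r_1 = -7.2331 / 16.2150 = -0.446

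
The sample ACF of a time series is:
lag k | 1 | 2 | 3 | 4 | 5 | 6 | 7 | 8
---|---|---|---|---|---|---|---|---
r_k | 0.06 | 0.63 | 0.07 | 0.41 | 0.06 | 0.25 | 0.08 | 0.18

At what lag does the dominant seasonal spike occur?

The largest autocorrelation is r_2 = 0.63, with weaker echoes at lags 4 (0.41), 6 (0.25) and 8 (0.18); the remaining lags stay at or below 0.08.
The dominant spike at lag 2 indicates a seasonal period of 2.

2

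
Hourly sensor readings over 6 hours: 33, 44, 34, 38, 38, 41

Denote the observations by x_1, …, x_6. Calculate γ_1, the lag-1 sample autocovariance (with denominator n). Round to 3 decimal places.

Mean x̄ = (33 + 44 + 34 + 38 + 38 + 41)/6 = 38.0000
Σ_{t=1}^{5}(x_t−x̄)(x_{t+1}−x̄) = -54.0000
γ_1 = -54.0000 / 6 = -9.000

-9.000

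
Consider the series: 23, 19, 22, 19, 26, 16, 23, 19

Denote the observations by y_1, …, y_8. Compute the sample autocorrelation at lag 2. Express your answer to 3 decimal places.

Mean ȳ = (23 + 19 + 22 + 19 + 26 + 16 + 23 + 19)/8 = 20.8750
Deviations from mean: 2.1250, -1.8750, 1.1250, -1.8750, 5.1250, -4.8750, 2.1250, -1.8750
Σ(y_t−ȳ)(y_{t+2}−ȳ) = (2.3906) + (3.5156) + (5.7656) + (9.1406) + (10.8906) + (9.1406) = 40.8438
Denominator Σ(y_t−ȳ)² = 70.8750
r_2 = 40.8438 / 70.8750 = 0.576

0.576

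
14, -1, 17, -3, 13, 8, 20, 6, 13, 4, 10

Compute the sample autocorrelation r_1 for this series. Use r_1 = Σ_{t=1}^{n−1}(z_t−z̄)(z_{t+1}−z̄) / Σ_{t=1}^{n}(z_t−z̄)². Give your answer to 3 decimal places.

Mean z̄ = (14 − 1 + 17 − 3 + 13 + 8 + 20 + 6 + 13 + 4 + 10)/11 = 9.1818
Numerator Σ_{t=1}^{10}(z_t−z̄)(z_{t+1}−z̄) = -358.3058
Denominator Σ(z_t−z̄)² = 521.6364
r_1 = -358.3058 / 521.6364 = -0.687

-0.687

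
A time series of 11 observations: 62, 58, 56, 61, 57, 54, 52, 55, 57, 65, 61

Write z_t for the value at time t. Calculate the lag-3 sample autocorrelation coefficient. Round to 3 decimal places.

-0.280

Mean z̄ = (62 + 58 + 56 + 61 + 57 + 54 + 52 + 55 + 57 + 65 + 61)/11 = 58.0000
Numerator Σ_{t=1}^{8}(z_t−z̄)(z_{t+3}−z̄) = -42.0000
Denominator Σ(z_t−z̄)² = 150.0000
r_3 = -42.0000 / 150.0000 = -0.280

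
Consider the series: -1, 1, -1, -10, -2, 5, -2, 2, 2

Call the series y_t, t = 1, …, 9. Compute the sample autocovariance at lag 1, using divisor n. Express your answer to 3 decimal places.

Mean ȳ = (-1 + 1 − 1 − 10 − 2 + 5 − 2 + 2 + 2)/9 = -0.6667
Σ_{t=1}^{8}(y_t−ȳ)(y_{t+1}−ȳ) = 2.8889
γ_1 = 2.8889 / 9 = 0.321

0.321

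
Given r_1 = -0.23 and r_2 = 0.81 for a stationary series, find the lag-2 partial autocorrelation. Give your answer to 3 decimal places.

φ_{22} = (r_2 − r_1²) / (1 − r_1²)
r_1² = (-0.23)² = 0.0529
Numerator = 0.81 − 0.0529 = 0.7571; denominator = 1 − 0.0529 = 0.9471
φ_{22} = 0.7571 / 0.9471 = 0.799

0.799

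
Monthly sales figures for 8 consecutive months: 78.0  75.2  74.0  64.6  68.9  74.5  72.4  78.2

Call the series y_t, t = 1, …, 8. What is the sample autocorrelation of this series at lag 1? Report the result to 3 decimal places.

Mean ȳ = (78.0 + 75.2 + 74.0 + 64.6 + 68.9 + 74.5 + 72.4 + 78.2)/8 = 73.2250
Σ(y_t−ȳ)(y_{t+1}−ȳ) = (9.4306) + (1.5306) + (-6.6844) + (37.3031) + (-5.5144) + (-1.0519) + (-4.1044) = 30.9094
Denominator Σ(y_t−ȳ)² = 147.4550
r_1 = 30.9094 / 147.4550 = 0.210

0.210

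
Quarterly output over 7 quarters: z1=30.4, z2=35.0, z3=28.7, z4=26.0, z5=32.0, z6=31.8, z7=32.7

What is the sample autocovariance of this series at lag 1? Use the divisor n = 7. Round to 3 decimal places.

-0.433

Mean z̄ = (30.4 + 35.0 + 28.7 + 26.0 + 32.0 + 31.8 + 32.7)/7 = 30.9429
Deviations: -0.5429, 4.0571, -2.2429, -4.9429, 1.0571, 0.8571, 1.7571
Σ_{t=1}^{6}(z_t−z̄)(z_{t+1}−z̄) = -3.0290
γ_1 = -3.0290 / 7 = -0.433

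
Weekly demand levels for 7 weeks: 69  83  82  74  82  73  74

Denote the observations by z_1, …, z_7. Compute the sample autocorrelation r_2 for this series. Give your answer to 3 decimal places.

Mean z̄ = (69 + 83 + 82 + 74 + 82 + 73 + 74)/7 = 76.7143
Deviations from mean: -7.7143, 6.2857, 5.2857, -2.7143, 5.2857, -3.7143, -2.7143
Σ(z_t−z̄)(z_{t+2}−z̄) = (-40.7755) + (-17.0612) + (27.9388) + (10.0816) + (-14.3469) = -34.1633
Denominator Σ(z_t−z̄)² = 183.4286
r_2 = -34.1633 / 183.4286 = -0.186

-0.186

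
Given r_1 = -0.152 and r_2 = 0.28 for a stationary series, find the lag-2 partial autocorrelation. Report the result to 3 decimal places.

0.263

φ_{22} = (r_2 − r_1²) / (1 − r_1²)
r_1² = (-0.152)² = 0.023104
Numerator = 0.28 − 0.0231 = 0.2569; denominator = 1 − 0.0231 = 0.9769
φ_{22} = 0.2569 / 0.9769 = 0.263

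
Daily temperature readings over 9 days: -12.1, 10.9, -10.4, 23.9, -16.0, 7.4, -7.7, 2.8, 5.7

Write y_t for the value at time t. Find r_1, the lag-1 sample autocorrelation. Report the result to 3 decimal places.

Mean ȳ = (-12.1 + 10.9 − 10.4 + 23.9 − 16.0 + 7.4 − 7.7 + 2.8 + 5.7)/9 = 0.5000
Numerator Σ_{t=1}^{8}(y_t−ȳ)(y_{t+1}−ȳ) = -1062.8900
Denominator Σ(y_t−ȳ)² = 1352.7200
r_1 = -1062.8900 / 1352.7200 = -0.786

-0.786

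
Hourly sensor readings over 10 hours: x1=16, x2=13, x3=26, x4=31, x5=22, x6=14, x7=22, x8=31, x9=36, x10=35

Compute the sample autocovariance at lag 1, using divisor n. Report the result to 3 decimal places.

Mean x̄ = (16 + 13 + 26 + 31 + 22 + 14 + 22 + 31 + 36 + 35)/10 = 24.6000
Σ_{t=1}^{9}(x_t−x̄)(x_{t+1}−x̄) = 305.8400
γ_1 = 305.8400 / 10 = 30.584

30.584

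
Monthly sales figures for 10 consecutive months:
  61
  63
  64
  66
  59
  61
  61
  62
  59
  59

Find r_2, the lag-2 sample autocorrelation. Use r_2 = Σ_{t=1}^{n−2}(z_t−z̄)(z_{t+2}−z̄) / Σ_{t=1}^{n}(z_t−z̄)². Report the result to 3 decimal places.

Mean z̄ = (61 + 63 + 64 + 66 + 59 + 61 + 61 + 62 + 59 + 59)/10 = 61.5000
Numerator Σ_{t=1}^{8}(z_t−z̄)(z_{t+2}−z̄) = -2.0000
Denominator Σ(z_t−z̄)² = 48.5000
r_2 = -2.0000 / 48.5000 = -0.041

-0.041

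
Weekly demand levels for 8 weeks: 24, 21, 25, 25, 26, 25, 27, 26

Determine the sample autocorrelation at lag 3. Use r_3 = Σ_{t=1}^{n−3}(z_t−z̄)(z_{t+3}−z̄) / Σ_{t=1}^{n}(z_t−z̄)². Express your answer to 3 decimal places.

-0.128

Mean z̄ = (24 + 21 + 25 + 25 + 26 + 25 + 27 + 26)/8 = 24.8750
Numerator Σ_{t=1}^{5}(z_t−z̄)(z_{t+3}−z̄) = -2.9219
Denominator Σ(z_t−z̄)² = 22.8750
r_3 = -2.9219 / 22.8750 = -0.128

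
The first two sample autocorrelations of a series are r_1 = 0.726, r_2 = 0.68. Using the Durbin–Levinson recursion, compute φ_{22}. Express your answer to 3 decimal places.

0.323

φ_{22} = (r_2 − r_1²) / (1 − r_1²)
r_1² = (0.726)² = 0.527076
Numerator = 0.68 − 0.5271 = 0.1529; denominator = 1 − 0.5271 = 0.4729
φ_{22} = 0.1529 / 0.4729 = 0.323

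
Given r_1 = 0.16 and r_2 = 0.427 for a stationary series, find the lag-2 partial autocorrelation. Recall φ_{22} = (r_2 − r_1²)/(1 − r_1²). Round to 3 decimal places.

0.412

φ_{22} = (r_2 − r_1²) / (1 − r_1²)
r_1² = (0.16)² = 0.0256
Numerator = 0.427 − 0.0256 = 0.4014; denominator = 1 − 0.0256 = 0.9744
φ_{22} = 0.4014 / 0.9744 = 0.412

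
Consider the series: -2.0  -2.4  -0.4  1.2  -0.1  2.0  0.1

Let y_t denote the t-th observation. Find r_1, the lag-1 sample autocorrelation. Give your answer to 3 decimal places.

0.345

Mean ȳ = (-2.0 − 2.4 − 0.4 + 1.2 − 0.1 + 2.0 + 0.1)/7 = -0.2286
Numerator Σ_{t=1}^{6}(y_t−ȳ)(y_{t+1}−ȳ) = 5.1763
Denominator Σ(y_t−ȳ)² = 15.0143
r_1 = 5.1763 / 15.0143 = 0.345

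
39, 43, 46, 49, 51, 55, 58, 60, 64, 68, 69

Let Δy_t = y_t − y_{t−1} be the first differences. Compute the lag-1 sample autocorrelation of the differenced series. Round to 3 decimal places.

First differences Δy: 4, 3, 3, 2, 4, 3, 2, 4, 4, 1
Mean of differences = 3.0000
Numerator Σ(Δy_t−Δȳ)(Δy_{t+1}−Δȳ) = -3.0000
Denominator Σ(Δy_t−Δȳ)² = 10.0000
r_1(Δy) = -3.0000 / 10.0000 = -0.300

-0.300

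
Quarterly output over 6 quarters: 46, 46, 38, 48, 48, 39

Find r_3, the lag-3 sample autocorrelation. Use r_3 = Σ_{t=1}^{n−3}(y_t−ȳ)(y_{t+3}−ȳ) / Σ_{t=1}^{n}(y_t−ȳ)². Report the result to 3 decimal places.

Mean ȳ = (46 + 46 + 38 + 48 + 48 + 39)/6 = 44.1667
Σ(y_t−ȳ)(y_{t+3}−ȳ) = (7.0278) + (7.0278) + (31.8611) = 45.9167
Denominator Σ(y_t−ȳ)² = 100.8333
r_3 = 45.9167 / 100.8333 = 0.455

0.455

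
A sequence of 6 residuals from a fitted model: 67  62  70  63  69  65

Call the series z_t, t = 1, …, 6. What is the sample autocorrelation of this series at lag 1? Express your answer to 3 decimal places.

-0.846

Mean z̄ = (67 + 62 + 70 + 63 + 69 + 65)/6 = 66.0000
Σ(z_t−z̄)(z_{t+1}−z̄) = (-4.0000) + (-16.0000) + (-12.0000) + (-9.0000) + (-3.0000) = -44.0000
Denominator Σ(z_t−z̄)² = 52.0000
r_1 = -44.0000 / 52.0000 = -0.846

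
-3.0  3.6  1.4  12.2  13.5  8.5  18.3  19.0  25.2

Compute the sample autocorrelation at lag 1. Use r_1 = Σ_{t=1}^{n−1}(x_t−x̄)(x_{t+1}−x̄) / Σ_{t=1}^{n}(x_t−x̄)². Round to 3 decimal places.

Mean x̄ = (-3.0 + 3.6 + 1.4 + 12.2 + 13.5 + 8.5 + 18.3 + 19.0 + 25.2)/9 = 10.9667
Numerator Σ_{t=1}^{8}(x_t−x̄)(x_{t+1}−x̄) = 313.6022
Denominator Σ(x_t−x̄)² = 675.7800
r_1 = 313.6022 / 675.7800 = 0.464

0.464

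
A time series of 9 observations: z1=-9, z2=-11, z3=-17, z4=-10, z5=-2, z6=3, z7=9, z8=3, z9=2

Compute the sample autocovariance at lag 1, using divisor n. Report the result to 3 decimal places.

Mean z̄ = (-9 − 11 − 17 − 10 − 2 + 3 + 9 + 3 + 2)/9 = -3.5556
Σ_{t=1}^{8}(z_t−z̄)(z_{t+1}−z̄) = 428.4691
γ_1 = 428.4691 / 9 = 47.608

47.608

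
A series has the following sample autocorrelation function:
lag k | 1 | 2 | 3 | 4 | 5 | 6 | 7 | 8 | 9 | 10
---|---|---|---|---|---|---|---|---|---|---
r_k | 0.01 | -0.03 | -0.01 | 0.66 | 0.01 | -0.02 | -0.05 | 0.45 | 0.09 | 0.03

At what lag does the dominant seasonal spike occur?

The largest autocorrelation is r_4 = 0.66, with a weaker echo at lag 8 (0.45); the remaining lags stay at or below 0.09.
The dominant spike at lag 4 indicates a seasonal period of 4.

4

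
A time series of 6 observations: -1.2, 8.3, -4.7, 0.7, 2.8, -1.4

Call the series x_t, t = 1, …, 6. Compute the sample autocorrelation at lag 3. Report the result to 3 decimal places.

0.275

Mean x̄ = (-1.2 + 8.3 − 4.7 + 0.7 + 2.8 − 1.4)/6 = 0.7500
Deviations from mean: -1.9500, 7.5500, -5.4500, -0.0500, 2.0500, -2.1500
Numerator Σ_{t=1}^{3}(x_t−x̄)(x_{t+3}−x̄) = 27.2925
Denominator Σ(x_t−x̄)² = 99.3350
r_3 = 27.2925 / 99.3350 = 0.275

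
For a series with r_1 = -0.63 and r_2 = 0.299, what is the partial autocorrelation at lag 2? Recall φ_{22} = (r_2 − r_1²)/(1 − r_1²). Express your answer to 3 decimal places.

-0.162

φ_{22} = (r_2 − r_1²) / (1 − r_1²)
r_1² = (-0.63)² = 0.3969
Numerator = 0.299 − 0.3969 = -0.0979; denominator = 1 − 0.3969 = 0.6031
φ_{22} = -0.0979 / 0.6031 = -0.162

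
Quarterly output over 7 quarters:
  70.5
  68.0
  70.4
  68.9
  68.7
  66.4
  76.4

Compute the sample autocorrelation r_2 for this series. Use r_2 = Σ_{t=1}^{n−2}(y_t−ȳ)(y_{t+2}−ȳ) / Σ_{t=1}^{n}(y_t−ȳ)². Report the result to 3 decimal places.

Mean ȳ = (70.5 + 68.0 + 70.4 + 68.9 + 68.7 + 66.4 + 76.4)/7 = 69.9000
Deviations from mean: 0.6000, -1.9000, 0.5000, -1.0000, -1.2000, -3.5000, 6.5000
Σ(y_t−ȳ)(y_{t+2}−ȳ) = (0.3000) + (1.9000) + (-0.6000) + (3.5000) + (-7.8000) = -2.7000
Denominator Σ(y_t−ȳ)² = 61.1600
r_2 = -2.7000 / 61.1600 = -0.044

-0.044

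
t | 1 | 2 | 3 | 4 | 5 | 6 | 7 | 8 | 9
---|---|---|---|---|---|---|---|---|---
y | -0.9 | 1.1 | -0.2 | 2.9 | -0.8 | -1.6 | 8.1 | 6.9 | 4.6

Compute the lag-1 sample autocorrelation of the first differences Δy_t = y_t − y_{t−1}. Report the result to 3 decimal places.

First differences Δy: 2.0, -1.3, 3.1, -3.7, -0.8, 9.7, -1.2, -2.3
Mean of differences = 0.6875
Numerator Σ(Δy_t−Δȳ)(Δy_{t+1}−Δȳ) = -36.2402
Denominator Σ(Δy_t−Δȳ)² = 126.6688
r_1(Δy) = -36.2402 / 126.6688 = -0.286

-0.286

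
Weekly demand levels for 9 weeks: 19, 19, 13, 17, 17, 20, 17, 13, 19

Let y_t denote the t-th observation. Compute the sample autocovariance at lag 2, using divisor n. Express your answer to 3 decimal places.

-2.213

Mean ȳ = (19 + 19 + 13 + 17 + 17 + 20 + 17 + 13 + 19)/9 = 17.1111
Σ_{t=1}^{7}(y_t−ȳ)(y_{t+2}−ȳ) = -19.9136
γ_2 = -19.9136 / 9 = -2.213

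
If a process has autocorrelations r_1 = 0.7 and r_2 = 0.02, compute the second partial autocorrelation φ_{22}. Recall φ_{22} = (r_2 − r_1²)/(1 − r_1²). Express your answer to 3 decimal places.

φ_{22} = (r_2 − r_1²) / (1 − r_1²)
r_1² = (0.7)² = 0.49
Numerator = 0.02 − 0.4900 = -0.4700; denominator = 1 − 0.4900 = 0.5100
φ_{22} = -0.4700 / 0.5100 = -0.922

-0.922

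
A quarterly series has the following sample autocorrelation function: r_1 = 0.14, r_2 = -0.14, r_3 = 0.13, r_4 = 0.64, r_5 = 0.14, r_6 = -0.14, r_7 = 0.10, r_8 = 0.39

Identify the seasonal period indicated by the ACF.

4

The largest autocorrelation is r_4 = 0.64, with a weaker echo at lag 8 (0.39); the remaining lags stay at or below 0.14.
The dominant spike at lag 4 indicates a seasonal period of 4.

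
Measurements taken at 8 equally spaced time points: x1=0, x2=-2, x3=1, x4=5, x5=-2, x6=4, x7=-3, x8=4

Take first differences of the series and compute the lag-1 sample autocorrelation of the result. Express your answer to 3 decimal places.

First differences Δx: -2, 3, 4, -7, 6, -7, 7
Mean of differences = 0.5714
Numerator Σ(Δx_t−Δx̄)(Δx_{t+1}−Δx̄) = -154.7551
Denominator Σ(Δx_t−Δx̄)² = 209.7143
r_1(Δx) = -154.7551 / 209.7143 = -0.738

-0.738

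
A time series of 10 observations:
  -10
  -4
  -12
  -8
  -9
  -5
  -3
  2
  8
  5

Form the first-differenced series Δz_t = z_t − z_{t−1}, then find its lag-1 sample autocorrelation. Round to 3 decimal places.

-0.444

First differences Δz: 6, -8, 4, -1, 4, 2, 5, 6, -3
Mean of differences = 1.6667
Numerator Σ(Δz_t−Δz̄)(Δz_{t+1}−Δz̄) = -80.7778
Denominator Σ(Δz_t−Δz̄)² = 182.0000
r_1(Δz) = -80.7778 / 182.0000 = -0.444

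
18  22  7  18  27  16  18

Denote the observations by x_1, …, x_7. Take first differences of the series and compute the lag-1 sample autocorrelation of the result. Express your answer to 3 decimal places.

-0.435

First differences Δx: 4, -15, 11, 9, -11, 2
Mean of differences = 0.0000
Numerator Σ(Δx_t−Δx̄)(Δx_{t+1}−Δx̄) = -247.0000
Denominator Σ(Δx_t−Δx̄)² = 568.0000
r_1(Δx) = -247.0000 / 568.0000 = -0.435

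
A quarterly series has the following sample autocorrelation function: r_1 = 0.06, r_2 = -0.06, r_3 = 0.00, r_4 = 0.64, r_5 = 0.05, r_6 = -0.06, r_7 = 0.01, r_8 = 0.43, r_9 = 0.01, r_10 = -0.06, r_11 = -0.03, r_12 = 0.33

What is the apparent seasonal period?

The largest autocorrelation is r_4 = 0.64, with weaker echoes at lags 8 (0.43) and 12 (0.33); the remaining lags stay at or below 0.06.
The dominant spike at lag 4 indicates a seasonal period of 4.

4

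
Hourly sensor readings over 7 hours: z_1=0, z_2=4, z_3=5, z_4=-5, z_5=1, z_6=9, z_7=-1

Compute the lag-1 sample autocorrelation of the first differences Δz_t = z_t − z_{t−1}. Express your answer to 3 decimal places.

First differences Δz: 4, 1, -10, 6, 8, -10
Mean of differences = -0.1667
Numerator Σ(Δz_t−Δz̄)(Δz_{t+1}−Δz̄) = -97.1944
Denominator Σ(Δz_t−Δz̄)² = 316.8333
r_1(Δz) = -97.1944 / 316.8333 = -0.307

-0.307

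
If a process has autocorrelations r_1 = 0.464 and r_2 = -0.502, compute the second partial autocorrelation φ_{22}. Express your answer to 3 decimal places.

φ_{22} = (r_2 − r_1²) / (1 − r_1²)
r_1² = (0.464)² = 0.215296
Numerator = -0.502 − 0.2153 = -0.7173; denominator = 1 − 0.2153 = 0.7847
φ_{22} = -0.7173 / 0.7847 = -0.914

-0.914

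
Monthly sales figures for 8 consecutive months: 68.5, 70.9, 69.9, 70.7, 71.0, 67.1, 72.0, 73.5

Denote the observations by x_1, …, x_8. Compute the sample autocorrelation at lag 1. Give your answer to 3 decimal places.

Mean x̄ = (68.5 + 70.9 + 69.9 + 70.7 + 71.0 + 67.1 + 72.0 + 73.5)/8 = 70.4500
Deviations from mean: -1.9500, 0.4500, -0.5500, 0.2500, 0.5500, -3.3500, 1.5500, 3.0500
Σ(x_t−x̄)(x_{t+1}−x̄) = (-0.8775) + (-0.2475) + (-0.1375) + (0.1375) + (-1.8425) + (-5.1925) + (4.7275) = -3.4325
Denominator Σ(x_t−x̄)² = 27.6000
r_1 = -3.4325 / 27.6000 = -0.124

-0.124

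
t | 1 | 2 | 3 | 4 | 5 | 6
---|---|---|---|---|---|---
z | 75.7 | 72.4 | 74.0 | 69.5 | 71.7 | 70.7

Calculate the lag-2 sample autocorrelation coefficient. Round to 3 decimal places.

0.357

Mean z̄ = (75.7 + 72.4 + 74.0 + 69.5 + 71.7 + 70.7)/6 = 72.3333
Deviations from mean: 3.3667, 0.0667, 1.6667, -2.8333, -0.6333, -1.6333
Numerator Σ_{t=1}^{4}(z_t−z̄)(z_{t+2}−z̄) = 8.9944
Denominator Σ(z_t−z̄)² = 25.2133
r_2 = 8.9944 / 25.2133 = 0.357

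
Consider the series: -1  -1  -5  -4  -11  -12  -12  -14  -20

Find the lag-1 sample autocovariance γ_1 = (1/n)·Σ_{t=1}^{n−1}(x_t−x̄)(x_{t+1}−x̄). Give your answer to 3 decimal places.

Mean x̄ = (-1 − 1 − 5 − 4 − 11 − 12 − 12 − 14 − 20)/9 = -8.8889
Σ_{t=1}^{8}(x_t−x̄)(x_{t+1}−x̄) = 190.5432
γ_1 = 190.5432 / 9 = 21.171

21.171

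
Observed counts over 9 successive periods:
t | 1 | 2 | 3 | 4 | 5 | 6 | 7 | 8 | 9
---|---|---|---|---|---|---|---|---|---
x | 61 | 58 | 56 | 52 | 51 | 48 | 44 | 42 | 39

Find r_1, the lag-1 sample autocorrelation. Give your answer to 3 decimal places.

Mean x̄ = (61 + 58 + 56 + 52 + 51 + 48 + 44 + 42 + 39)/9 = 50.1111
Numerator Σ_{t=1}^{8}(x_t−x̄)(x_{t+1}−x̄) = 295.8765
Denominator Σ(x_t−x̄)² = 450.8889
r_1 = 295.8765 / 450.8889 = 0.656

0.656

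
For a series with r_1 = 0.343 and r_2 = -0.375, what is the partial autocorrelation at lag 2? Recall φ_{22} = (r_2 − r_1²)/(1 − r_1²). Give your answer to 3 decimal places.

-0.558

φ_{22} = (r_2 − r_1²) / (1 − r_1²)
r_1² = (0.343)² = 0.117649
Numerator = -0.375 − 0.1176 = -0.4926; denominator = 1 − 0.1176 = 0.8824
φ_{22} = -0.4926 / 0.8824 = -0.558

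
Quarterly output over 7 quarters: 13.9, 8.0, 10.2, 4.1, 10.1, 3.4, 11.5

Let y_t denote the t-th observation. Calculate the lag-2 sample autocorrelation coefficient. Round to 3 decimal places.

0.467

Mean ȳ = (13.9 + 8.0 + 10.2 + 4.1 + 10.1 + 3.4 + 11.5)/7 = 8.7429
Deviations from mean: 5.1571, -0.7429, 1.4571, -4.6429, 1.3571, -5.3429, 2.7571
Σ(y_t−ȳ)(y_{t+2}−ȳ) = (7.5147) + (3.4490) + (1.9776) + (24.8061) + (3.7418) = 41.4892
Denominator Σ(y_t−ȳ)² = 88.8171
r_2 = 41.4892 / 88.8171 = 0.467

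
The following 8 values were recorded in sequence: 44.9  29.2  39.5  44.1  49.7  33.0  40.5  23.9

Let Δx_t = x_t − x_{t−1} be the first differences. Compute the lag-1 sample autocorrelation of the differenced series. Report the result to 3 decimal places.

First differences Δx: -15.7, 10.3, 4.6, 5.6, -16.7, 7.5, -16.6
Mean of differences = -3.0000
Numerator Σ(Δx_t−Δx̄)(Δx_{t+1}−Δx̄) = -406.9400
Denominator Σ(Δx_t−Δx̄)² = 952.8000
r_1(Δx) = -406.9400 / 952.8000 = -0.427

-0.427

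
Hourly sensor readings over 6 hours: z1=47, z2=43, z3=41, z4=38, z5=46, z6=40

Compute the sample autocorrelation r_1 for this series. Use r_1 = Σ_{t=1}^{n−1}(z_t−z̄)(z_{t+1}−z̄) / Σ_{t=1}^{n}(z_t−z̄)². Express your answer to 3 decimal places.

Mean z̄ = (47 + 43 + 41 + 38 + 46 + 40)/6 = 42.5000
Numerator Σ_{t=1}^{5}(z_t−z̄)(z_{t+1}−z̄) = -16.2500
Denominator Σ(z_t−z̄)² = 61.5000
r_1 = -16.2500 / 61.5000 = -0.264

-0.264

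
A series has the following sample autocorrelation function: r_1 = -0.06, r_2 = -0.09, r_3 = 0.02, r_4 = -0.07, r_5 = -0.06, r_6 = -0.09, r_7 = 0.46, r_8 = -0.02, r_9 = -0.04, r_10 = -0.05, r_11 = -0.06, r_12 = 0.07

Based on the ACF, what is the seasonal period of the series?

The largest autocorrelation is r_7 = 0.46; the remaining lags stay at or below 0.07.
The dominant spike at lag 7 indicates a seasonal period of 7.

7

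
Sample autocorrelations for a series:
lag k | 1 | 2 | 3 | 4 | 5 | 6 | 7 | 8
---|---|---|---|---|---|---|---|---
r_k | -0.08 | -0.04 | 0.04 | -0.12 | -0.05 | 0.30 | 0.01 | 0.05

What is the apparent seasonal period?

6

The largest autocorrelation is r_6 = 0.30; the remaining lags stay at or below 0.05.
The dominant spike at lag 6 indicates a seasonal period of 6.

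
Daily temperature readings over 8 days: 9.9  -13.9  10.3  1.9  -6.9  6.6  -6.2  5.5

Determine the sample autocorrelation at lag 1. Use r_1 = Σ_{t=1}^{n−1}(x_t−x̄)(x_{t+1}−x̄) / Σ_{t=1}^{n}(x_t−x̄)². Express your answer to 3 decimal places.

Mean x̄ = (9.9 − 13.9 + 10.3 + 1.9 − 6.9 + 6.6 − 6.2 + 5.5)/8 = 0.9000
Deviations from mean: 9.0000, -14.8000, 9.4000, 1.0000, -7.8000, 5.7000, -7.1000, 4.6000
Σ(x_t−x̄)(x_{t+1}−x̄) = (-133.2000) + (-139.1200) + (9.4000) + (-7.8000) + (-44.4600) + (-40.4700) + (-32.6600) = -388.3100
Denominator Σ(x_t−x̄)² = 554.3000
r_1 = -388.3100 / 554.3000 = -0.701

-0.701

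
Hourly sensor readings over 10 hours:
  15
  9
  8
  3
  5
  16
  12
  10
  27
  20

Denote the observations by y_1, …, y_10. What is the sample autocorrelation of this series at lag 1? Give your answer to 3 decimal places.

Mean ȳ = (15 + 9 + 8 + 3 + 5 + 16 + 12 + 10 + 27 + 20)/10 = 12.5000
Numerator Σ_{t=1}^{9}(y_t−ȳ)(y_{t+1}−ȳ) = 166.7500
Denominator Σ(y_t−ȳ)² = 470.5000
r_1 = 166.7500 / 470.5000 = 0.354

0.354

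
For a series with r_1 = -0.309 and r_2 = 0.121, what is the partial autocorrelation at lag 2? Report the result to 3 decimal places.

φ_{22} = (r_2 − r_1²) / (1 − r_1²)
r_1² = (-0.309)² = 0.095481
Numerator = 0.121 − 0.0955 = 0.0255; denominator = 1 − 0.0955 = 0.9045
φ_{22} = 0.0255 / 0.9045 = 0.028

0.028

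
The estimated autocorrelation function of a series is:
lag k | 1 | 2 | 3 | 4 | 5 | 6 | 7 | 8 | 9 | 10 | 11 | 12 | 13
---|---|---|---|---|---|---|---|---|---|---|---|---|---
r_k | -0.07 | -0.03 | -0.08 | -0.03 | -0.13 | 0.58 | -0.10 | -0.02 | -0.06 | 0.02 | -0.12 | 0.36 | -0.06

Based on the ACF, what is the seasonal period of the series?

6

The largest autocorrelation is r_6 = 0.58, with a weaker echo at lag 12 (0.36); the remaining lags stay at or below 0.02.
The dominant spike at lag 6 indicates a seasonal period of 6.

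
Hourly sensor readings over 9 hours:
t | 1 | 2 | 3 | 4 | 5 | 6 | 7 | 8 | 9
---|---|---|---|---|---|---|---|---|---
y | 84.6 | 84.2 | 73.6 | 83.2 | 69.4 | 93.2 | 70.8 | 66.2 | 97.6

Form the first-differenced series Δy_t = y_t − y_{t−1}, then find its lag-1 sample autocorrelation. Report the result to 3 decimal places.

-0.452

First differences Δy: -0.4, -10.6, 9.6, -13.8, 23.8, -22.4, -4.6, 31.4
Mean of differences = 1.6250
Numerator Σ(Δy_t−Δȳ)(Δy_{t+1}−Δȳ) = -1106.3506
Denominator Σ(Δy_t−Δȳ)² = 2449.3150
r_1(Δy) = -1106.3506 / 2449.3150 = -0.452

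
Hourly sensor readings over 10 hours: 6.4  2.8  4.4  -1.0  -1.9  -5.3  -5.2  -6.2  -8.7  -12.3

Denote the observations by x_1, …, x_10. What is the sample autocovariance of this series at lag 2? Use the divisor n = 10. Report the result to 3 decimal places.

Mean x̄ = (6.4 + 2.8 + 4.4 − 1.0 − 1.9 − 5.3 − 5.2 − 6.2 − 8.7 − 12.3)/10 = -2.7000
Σ_{t=1}^{8}(x_t−x̄)(x_{t+2}−x̄) = 130.9200
γ_2 = 130.9200 / 10 = 13.092

13.092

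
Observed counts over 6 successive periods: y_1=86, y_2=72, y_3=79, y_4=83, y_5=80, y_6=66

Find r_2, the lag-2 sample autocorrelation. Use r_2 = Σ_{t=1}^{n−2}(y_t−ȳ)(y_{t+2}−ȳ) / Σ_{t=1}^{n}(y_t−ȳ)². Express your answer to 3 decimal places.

Mean ȳ = (86 + 72 + 79 + 83 + 80 + 66)/6 = 77.6667
Deviations from mean: 8.3333, -5.6667, 1.3333, 5.3333, 2.3333, -11.6667
Numerator Σ_{t=1}^{4}(y_t−ȳ)(y_{t+2}−ȳ) = -78.2222
Denominator Σ(y_t−ȳ)² = 273.3333
r_2 = -78.2222 / 273.3333 = -0.286

-0.286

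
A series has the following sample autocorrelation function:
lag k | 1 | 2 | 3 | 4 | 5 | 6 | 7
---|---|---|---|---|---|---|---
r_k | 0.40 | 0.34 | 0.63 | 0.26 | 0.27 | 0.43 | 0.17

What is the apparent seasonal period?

3

The largest autocorrelation is r_3 = 0.63, with a weaker echo at lag 6 (0.43); the remaining lags stay at or below 0.40. The elevated value at lag 1 (0.40), dropping to 0.34 at lag 2, reflects decaying short-term dependence rather than seasonality.
The dominant spike at lag 3 indicates a seasonal period of 3.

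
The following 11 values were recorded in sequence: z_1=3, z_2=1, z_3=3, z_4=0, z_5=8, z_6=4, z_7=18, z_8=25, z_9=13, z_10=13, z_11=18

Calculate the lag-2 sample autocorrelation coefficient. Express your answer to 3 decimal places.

Mean z̄ = (3 + 1 + 3 + 0 + 8 + 4 + 18 + 25 + 13 + 13 + 18)/11 = 9.6364
Numerator Σ_{t=1}^{9}(z_t−z̄)(z_{t+2}−z̄) = 200.0992
Denominator Σ(z_t−z̄)² = 688.5455
r_2 = 200.0992 / 688.5455 = 0.291

0.291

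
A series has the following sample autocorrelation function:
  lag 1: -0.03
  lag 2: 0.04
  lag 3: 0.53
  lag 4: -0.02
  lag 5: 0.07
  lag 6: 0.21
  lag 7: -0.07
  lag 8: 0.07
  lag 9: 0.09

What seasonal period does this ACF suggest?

3

The largest autocorrelation is r_3 = 0.53, with a weaker echo at lag 6 (0.21); the remaining lags stay at or below 0.09.
The dominant spike at lag 3 indicates a seasonal period of 3.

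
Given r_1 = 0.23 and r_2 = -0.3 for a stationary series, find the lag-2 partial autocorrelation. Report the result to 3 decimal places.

-0.373

φ_{22} = (r_2 − r_1²) / (1 − r_1²)
r_1² = (0.23)² = 0.0529
Numerator = -0.3 − 0.0529 = -0.3529; denominator = 1 − 0.0529 = 0.9471
φ_{22} = -0.3529 / 0.9471 = -0.373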